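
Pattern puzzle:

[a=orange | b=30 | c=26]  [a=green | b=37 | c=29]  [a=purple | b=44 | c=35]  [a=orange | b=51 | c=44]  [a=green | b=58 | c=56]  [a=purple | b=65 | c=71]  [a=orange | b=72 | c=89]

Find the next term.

[a=green | b=79 | c=110]

A goes orange, green, purple, orange, green, purple, orange → green (repeats orange → green → purple).
B: +7 each step, so 30, 37, 44, 51, 58, 65, 72 → 79.
C — differences are 3, 6, 9, … (increasing by 3 each time): 26, 29, 35, 44, 56, 71, 89 → 110.
So the next term is [a=green | b=79 | c=110].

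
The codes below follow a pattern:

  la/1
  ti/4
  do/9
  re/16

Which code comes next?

mi/25

Note: runs through the solfège scale do→ti, so la, ti, do, re → mi.
Second component goes 1, 4, 9, 16 → 25 (perfect squares: 1², 2², 3², …).
Putting it together: mi/25.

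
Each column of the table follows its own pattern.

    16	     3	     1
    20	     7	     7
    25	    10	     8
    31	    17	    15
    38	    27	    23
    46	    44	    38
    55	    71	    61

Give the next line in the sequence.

For the first component, differences are 4, 5, 6, … (increasing by 1 each time): 16, 20, 25, 31, 38, 46, 55 → 65.
Second component — each term is the sum of the two before it: 3, 7, 10, 17, 27, 44, 71 → 115.
For the third component, each term is the sum of the two before it: 1, 7, 8, 15, 23, 38, 61 → 99.
Combining the parts gives 65  115  99.

65  115  99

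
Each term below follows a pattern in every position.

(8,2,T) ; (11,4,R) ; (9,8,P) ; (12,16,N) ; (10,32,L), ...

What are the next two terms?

First component: 8, 11, 9, 12, 10 → 13 → 11 (alternating steps +3, −2, +3, −2, …).
Second component: 2, 4, 8, 16, 32 → 64 → 128 (×2 each step).
Letter: letters move back 2 places in the alphabet; T, R, P, N, L → J → H.
So the next two terms are (13,64,J) and (11,128,H).

(13,64,J), (11,128,H)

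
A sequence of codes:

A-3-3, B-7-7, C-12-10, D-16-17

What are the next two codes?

E-21-27, F-25-44

Letter: letters move forward 1 place in the alphabet, so A, B, C, D → E → F.
Second component — alternating steps +4, +5, +4, +5, …: 3, 7, 12, 16 → 21 → 25.
Third component: 3, 7, 10, 17 → 27 → 44 (each term is the sum of the two before it).
Putting the parts together: E-21-27 and then F-25-44.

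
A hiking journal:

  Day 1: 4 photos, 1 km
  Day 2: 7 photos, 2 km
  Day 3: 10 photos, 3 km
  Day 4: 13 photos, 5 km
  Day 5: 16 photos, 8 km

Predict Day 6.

Photos: +3 each step; 4, 7, 10, 13, 16 → 19.
Km: each term is the sum of the two before it, so 1, 2, 3, 5, 8 → 13.
Putting it together: 19 photos, 13 km.

19 photos, 13 km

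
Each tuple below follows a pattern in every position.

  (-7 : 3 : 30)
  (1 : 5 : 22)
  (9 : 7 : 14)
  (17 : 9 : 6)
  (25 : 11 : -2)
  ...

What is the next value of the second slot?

Second slot: +2 each step; 3, 5, 7, 9, 11 → 13.

13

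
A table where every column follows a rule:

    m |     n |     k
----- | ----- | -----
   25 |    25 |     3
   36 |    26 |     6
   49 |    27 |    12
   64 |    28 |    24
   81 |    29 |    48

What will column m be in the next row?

Column m — perfect squares: 5², 6², 7², …: 25, 36, 49, 64, 81 → 100.

100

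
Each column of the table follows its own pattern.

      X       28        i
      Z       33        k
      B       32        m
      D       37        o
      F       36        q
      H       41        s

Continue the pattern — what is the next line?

First letter — letters move forward 2 places in the alphabet, wrapping Z→A: X, Z, B, D, F, H → J.
Second component — alternating steps +5, −1, +5, −1, …: 28, 33, 32, 37, 36, 41 → 40.
Second letter goes i, k, m, o, q, s → u (letters move forward 2 places in the alphabet).
Putting it together: J  40  u.

J  40  u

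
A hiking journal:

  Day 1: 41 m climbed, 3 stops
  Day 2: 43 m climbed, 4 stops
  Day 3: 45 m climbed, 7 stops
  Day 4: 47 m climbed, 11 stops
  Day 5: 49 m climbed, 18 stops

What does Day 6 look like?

51 m climbed, 29 stops

M climbed: +2 each step; 41, 43, 45, 47, 49 → 51.
Stops goes 3, 4, 7, 11, 18 → 29 (each term is the sum of the two before it).
Putting it together: 51 m climbed, 29 stops.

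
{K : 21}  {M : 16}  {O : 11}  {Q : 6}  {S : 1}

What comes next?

{U : -4}

Letter goes K, M, O, Q, S → U (letters move forward 2 places in the alphabet).
Second value: −5 each step; 21, 16, 11, 6, 1 → -4.
Combining the parts gives {U : -4}.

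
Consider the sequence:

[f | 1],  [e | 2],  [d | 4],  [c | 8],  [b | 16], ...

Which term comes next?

[a | 32]

For the letter, letters move back 1 place in the alphabet: f, e, d, c, b → a.
Second component: 1, 2, 4, 8, 16 → 32 (×2 each step).
So the next term is [a | 32].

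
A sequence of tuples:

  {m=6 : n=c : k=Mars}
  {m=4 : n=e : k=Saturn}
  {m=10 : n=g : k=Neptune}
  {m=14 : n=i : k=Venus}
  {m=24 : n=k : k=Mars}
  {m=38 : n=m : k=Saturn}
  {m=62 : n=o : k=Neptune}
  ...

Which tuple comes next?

{m=100 : n=q : k=Venus}

For the m, each term is the sum of the two before it: 6, 4, 10, 14, 24, 38, 62 → 100.
N: letters move forward 2 places in the alphabet, so c, e, g, i, k, m, o → q.
K: repeats Mars → Saturn → Neptune → Venus, so Mars, Saturn, Neptune, Venus, Mars, Saturn, Neptune → Venus.
Putting it together: {m=100 : n=q : k=Venus}.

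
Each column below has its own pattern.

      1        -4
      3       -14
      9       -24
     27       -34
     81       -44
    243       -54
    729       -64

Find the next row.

2187  -74

First component: ×3 each step; 1, 3, 9, 27, 81, 243, 729 → 2187.
Second component: -4, -14, -24, -34, -44, -54, -64 → -74 (−10 each step).
Putting it together: 2187  -74.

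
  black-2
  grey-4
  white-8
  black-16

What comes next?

Shade: repeats black → grey → white; black, grey, white, black → grey.
Second component: ×2 each step; 2, 4, 8, 16 → 32.
So the next label is grey-32.

grey-32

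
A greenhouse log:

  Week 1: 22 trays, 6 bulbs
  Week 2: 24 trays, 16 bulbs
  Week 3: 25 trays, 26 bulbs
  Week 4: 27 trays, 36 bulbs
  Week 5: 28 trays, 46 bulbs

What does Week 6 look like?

Trays: alternating steps +2, +1, +2, +1, …, so 22, 24, 25, 27, 28 → 30.
Bulbs goes 6, 16, 26, 36, 46 → 56 (+10 each step).
So the next line is 30 trays, 56 bulbs.

30 trays, 56 bulbs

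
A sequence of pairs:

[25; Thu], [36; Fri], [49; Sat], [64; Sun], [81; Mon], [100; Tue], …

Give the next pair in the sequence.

First part: perfect squares: 5², 6², 7², …, so 25, 36, 49, 64, 81, 100 → 121.
Day: runs through the weekdays Mon→Sun, so Thu, Fri, Sat, Sun, Mon, Tue → Wed.
So the next pair is [121; Wed].

[121; Wed]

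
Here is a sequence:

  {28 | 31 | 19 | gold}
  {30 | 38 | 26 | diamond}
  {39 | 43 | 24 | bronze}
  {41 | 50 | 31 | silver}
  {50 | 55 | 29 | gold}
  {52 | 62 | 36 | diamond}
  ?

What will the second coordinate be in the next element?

67

Second coordinate: alternating steps +7, +5, +7, +5, …; 31, 38, 43, 50, 55, 62 → 67.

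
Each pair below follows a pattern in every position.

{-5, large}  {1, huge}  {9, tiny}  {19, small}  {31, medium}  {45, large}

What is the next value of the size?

For the size, repeats large → huge → tiny → small → medium: large, huge, tiny, small, medium, large → huge.

huge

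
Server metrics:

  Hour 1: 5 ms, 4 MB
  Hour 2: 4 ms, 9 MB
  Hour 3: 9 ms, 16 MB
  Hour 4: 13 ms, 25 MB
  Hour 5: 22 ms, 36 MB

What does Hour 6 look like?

Ms — each term is the sum of the two before it: 5, 4, 9, 13, 22 → 35.
For the MB, perfect squares: 2², 3², 4², …: 4, 9, 16, 25, 36 → 49.
So the next record is 35 ms, 49 MB.

35 ms, 49 MB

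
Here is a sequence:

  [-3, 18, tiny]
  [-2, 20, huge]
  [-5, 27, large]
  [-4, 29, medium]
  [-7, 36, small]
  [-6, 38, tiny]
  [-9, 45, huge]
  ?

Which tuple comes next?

[-8, 47, large]

First slot: -3, -2, -5, -4, -7, -6, -9 → -8 (alternating steps +1, −3, +1, −3, …).
Second slot — alternating steps +2, +7, +2, +7, …: 18, 20, 27, 29, 36, 38, 45 → 47.
Size: repeats tiny → huge → large → medium → small; tiny, huge, large, medium, small, tiny, huge → large.
Putting it together: [-8, 47, large].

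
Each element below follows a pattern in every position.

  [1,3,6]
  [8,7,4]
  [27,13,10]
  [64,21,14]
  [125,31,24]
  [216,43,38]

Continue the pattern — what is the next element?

First entry goes 1, 8, 27, 64, 125, 216 → 343 (perfect cubes: 1³, 2³, 3³, …).
Second entry: differences are 4, 6, 8, … (increasing by 2 each time); 3, 7, 13, 21, 31, 43 → 57.
Third entry goes 6, 4, 10, 14, 24, 38 → 62 (each term is the sum of the two before it).
Combining the parts gives [343,57,62].

[343,57,62]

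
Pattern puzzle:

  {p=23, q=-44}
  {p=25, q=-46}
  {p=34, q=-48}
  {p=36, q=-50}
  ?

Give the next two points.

P: alternating steps +2, +9, +2, +9, …; 23, 25, 34, 36 → 45 → 47.
Q: −2 each step, so -44, -46, -48, -50 → -52 → -54.
So the next two points are {p=45, q=-52} and {p=47, q=-54}.

{p=45, q=-52}, {p=47, q=-54}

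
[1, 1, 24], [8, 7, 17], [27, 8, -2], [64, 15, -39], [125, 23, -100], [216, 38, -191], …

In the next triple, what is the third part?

-318

First part: perfect cubes: 1³, 2³, 3³, …, so 1, 8, 27, 64, 125, 216 → 343.
Second part: each term is the sum of the two before it; 1, 7, 8, 15, 23, 38 → 61.
Third part — together with the first part always sums to 25: 24, 17, -2, -39, -100, -191 → -318.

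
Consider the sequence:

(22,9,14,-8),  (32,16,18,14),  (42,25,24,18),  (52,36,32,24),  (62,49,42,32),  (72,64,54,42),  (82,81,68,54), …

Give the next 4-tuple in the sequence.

(92,100,84,68)

For the first part, +10 each step: 22, 32, 42, 52, 62, 72, 82 → 92.
Second part: perfect squares: 3², 4², 5², …, so 9, 16, 25, 36, 49, 64, 81 → 100.
Third part goes 14, 18, 24, 32, 42, 54, 68 → 84 (differences are 4, 6, 8, … (increasing by 2 each time)).
Fourth part goes -8, 14, 18, 24, 32, 42, 54 → 68 (always the previous value of the third part).
Putting it together: (92,100,84,68).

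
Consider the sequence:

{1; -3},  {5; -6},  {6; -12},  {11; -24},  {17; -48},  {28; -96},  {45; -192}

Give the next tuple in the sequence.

For the first component, each term is the sum of the two before it: 1, 5, 6, 11, 17, 28, 45 → 73.
For the second component, ×2 each step: -3, -6, -12, -24, -48, -96, -192 → -384.
Combining the parts gives {73; -384}.

{73; -384}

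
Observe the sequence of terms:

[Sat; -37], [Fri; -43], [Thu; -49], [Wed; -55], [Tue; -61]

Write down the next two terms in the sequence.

Day: Sat, Fri, Thu, Wed, Tue → Mon → Sun (runs backward through the weekdays Mon→Sun).
Second coordinate: −6 each step; -37, -43, -49, -55, -61 → -67 → -73.
Putting the parts together: [Mon; -67] and then [Sun; -73].

[Mon; -67], [Sun; -73]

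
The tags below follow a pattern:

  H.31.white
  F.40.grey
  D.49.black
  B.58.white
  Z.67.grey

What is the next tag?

X.76.black

Letter: letters move back 2 places in the alphabet, wrapping A→Z; H, F, D, B, Z → X.
Second component goes 31, 40, 49, 58, 67 → 76 (+9 each step).
Shade: repeats white → grey → black; white, grey, black, white, grey → black.
So the next tag is X.76.black.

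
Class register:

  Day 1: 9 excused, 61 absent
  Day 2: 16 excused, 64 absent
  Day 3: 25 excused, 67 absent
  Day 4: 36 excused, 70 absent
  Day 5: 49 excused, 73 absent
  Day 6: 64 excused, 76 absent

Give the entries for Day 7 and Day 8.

Excused: 9, 16, 25, 36, 49, 64 → 81 → 100 (perfect squares: 3², 4², 5², …).
Absent: +3 each step; 61, 64, 67, 70, 73, 76 → 79 → 82.
So the next two records are 81 excused, 79 absent and 100 excused, 82 absent.

81 excused, 79 absent; 100 excused, 82 absent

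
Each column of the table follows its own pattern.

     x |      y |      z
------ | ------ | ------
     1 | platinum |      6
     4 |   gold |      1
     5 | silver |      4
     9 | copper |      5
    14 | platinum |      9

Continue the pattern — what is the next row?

23  gold  14

For the column x, each term is the sum of the two before it: 1, 4, 5, 9, 14 → 23.
Column y — repeats platinum → gold → silver → copper: platinum, gold, silver, copper, platinum → gold.
Column z: 6, 1, 4, 5, 9 → 14 (always the previous value of the column x).
So the next row is 23  gold  14.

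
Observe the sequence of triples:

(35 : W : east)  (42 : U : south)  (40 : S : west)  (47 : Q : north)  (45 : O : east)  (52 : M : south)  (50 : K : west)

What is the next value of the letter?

First part goes 35, 42, 40, 47, 45, 52, 50 → 57 (alternating steps +7, −2, +7, −2, …).
For the letter, letters move back 2 places in the alphabet: W, U, S, Q, O, M, K → I.
Direction: repeats east → south → west → north; east, south, west, north, east, south, west → north.

I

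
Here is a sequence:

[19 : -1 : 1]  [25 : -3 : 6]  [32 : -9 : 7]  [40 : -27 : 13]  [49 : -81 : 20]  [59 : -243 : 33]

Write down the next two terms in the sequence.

[70 : -729 : 53], [82 : -2187 : 86]

First coordinate: 19, 25, 32, 40, 49, 59 → 70 → 82 (differences are 6, 7, 8, … (increasing by 1 each time)).
For the second coordinate, ×3 each step: -1, -3, -9, -27, -81, -243 → -729 → -2187.
Third coordinate goes 1, 6, 7, 13, 20, 33 → 53 → 86 (each term is the sum of the two before it).
So the next two terms are [70 : -729 : 53] and [82 : -2187 : 86].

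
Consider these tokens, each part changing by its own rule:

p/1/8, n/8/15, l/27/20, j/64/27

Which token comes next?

Letter goes p, n, l, j → h (letters move back 2 places in the alphabet).
Second component: perfect cubes: 1³, 2³, 3³, …, so 1, 8, 27, 64 → 125.
Third component goes 8, 15, 20, 27 → 32 (alternating steps +7, +5, +7, +5, …).
Combining the parts gives h/125/32.

h/125/32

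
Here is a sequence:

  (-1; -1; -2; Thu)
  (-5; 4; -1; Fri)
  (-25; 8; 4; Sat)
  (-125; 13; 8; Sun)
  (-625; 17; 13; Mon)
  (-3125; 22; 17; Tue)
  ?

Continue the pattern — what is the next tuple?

First entry: ×5 each step; -1, -5, -25, -125, -625, -3125 → -15625.
For the second entry, alternating steps +5, +4, +5, +4, …: -1, 4, 8, 13, 17, 22 → 26.
For the third entry, always the previous value of the second entry: -2, -1, 4, 8, 13, 17 → 22.
Day — runs through the weekdays Mon→Sun: Thu, Fri, Sat, Sun, Mon, Tue → Wed.
Combining the parts gives (-15625; 26; 22; Wed).

(-15625; 26; 22; Wed)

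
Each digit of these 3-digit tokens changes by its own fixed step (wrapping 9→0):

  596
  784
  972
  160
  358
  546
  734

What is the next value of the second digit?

2

For the second digit, −1 each step, mod 10: 9, 8, 7, 6, 5, 4, 3 → 2.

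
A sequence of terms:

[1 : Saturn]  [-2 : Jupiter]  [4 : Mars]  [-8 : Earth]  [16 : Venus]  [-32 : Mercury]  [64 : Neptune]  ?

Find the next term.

[-128 : Uranus]

First value — ×(-2) each step: 1, -2, 4, -8, 16, -32, 64 → -128.
Planet: runs backward through the planets Mercury→Neptune, so Saturn, Jupiter, Mars, Earth, Venus, Mercury, Neptune → Uranus.
So the next term is [-128 : Uranus].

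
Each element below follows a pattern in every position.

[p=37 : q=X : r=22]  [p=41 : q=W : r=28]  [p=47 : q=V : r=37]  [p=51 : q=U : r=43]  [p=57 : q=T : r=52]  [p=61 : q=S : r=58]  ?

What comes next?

P goes 37, 41, 47, 51, 57, 61 → 67 (alternating steps +4, +6, +4, +6, …).
Q: letters move back 1 place in the alphabet, so X, W, V, U, T, S → R.
R goes 22, 28, 37, 43, 52, 58 → 67 (alternating steps +6, +9, +6, +9, …).
Putting it together: [p=67 : q=R : r=67].

[p=67 : q=R : r=67]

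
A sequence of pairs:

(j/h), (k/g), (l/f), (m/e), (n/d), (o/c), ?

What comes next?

(p/b)

First letter — letters move forward 1 place in the alphabet: j, k, l, m, n, o → p.
Second letter goes h, g, f, e, d, c → b (letters move back 1 place in the alphabet).
Putting it together: (p/b).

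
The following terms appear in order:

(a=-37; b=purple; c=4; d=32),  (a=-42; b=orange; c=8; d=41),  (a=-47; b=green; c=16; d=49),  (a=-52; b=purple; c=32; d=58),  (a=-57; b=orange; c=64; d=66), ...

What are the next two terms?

A — −5 each step: -37, -42, -47, -52, -57 → -62 → -67.
B: purple, orange, green, purple, orange → green → purple (repeats purple → orange → green).
C: ×2 each step, so 4, 8, 16, 32, 64 → 128 → 256.
D: alternating steps +9, +8, +9, +8, …, so 32, 41, 49, 58, 66 → 75 → 83.
So the next two terms are (a=-62; b=green; c=128; d=75) and (a=-67; b=purple; c=256; d=83).

(a=-62; b=green; c=128; d=75), (a=-67; b=purple; c=256; d=83)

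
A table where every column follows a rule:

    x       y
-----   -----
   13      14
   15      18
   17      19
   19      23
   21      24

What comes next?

23  28

Column x goes 13, 15, 17, 19, 21 → 23 (+2 each step).
Column y goes 14, 18, 19, 23, 24 → 28 (alternating steps +4, +1, +4, +1, …).
Putting it together: 23  28.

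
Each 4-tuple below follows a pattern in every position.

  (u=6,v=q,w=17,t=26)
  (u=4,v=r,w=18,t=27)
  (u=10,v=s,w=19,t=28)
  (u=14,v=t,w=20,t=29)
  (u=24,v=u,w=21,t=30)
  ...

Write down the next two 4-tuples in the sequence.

(u=38,v=v,w=22,t=31), (u=62,v=w,w=23,t=32)

For the u, each term is the sum of the two before it: 6, 4, 10, 14, 24 → 38 → 62.
V: q, r, s, t, u → v → w (letters move forward 1 place in the alphabet).
W goes 17, 18, 19, 20, 21 → 22 → 23 (+1 each step).
T: always 9 more than the w; 26, 27, 28, 29, 30 → 31 → 32.
Putting the parts together: (u=38,v=v,w=22,t=31) and then (u=62,v=w,w=23,t=32).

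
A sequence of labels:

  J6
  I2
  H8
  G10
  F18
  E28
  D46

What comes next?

C74

Letter: J, I, H, G, F, E, D → C (letters move back 1 place in the alphabet).
Second component goes 6, 2, 8, 10, 18, 28, 46 → 74 (each term is the sum of the two before it).
So the next label is C74.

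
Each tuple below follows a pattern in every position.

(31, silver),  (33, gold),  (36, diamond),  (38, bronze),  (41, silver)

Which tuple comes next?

(43, gold)

First slot — alternating steps +2, +3, +2, +3, …: 31, 33, 36, 38, 41 → 43.
Rank: silver, gold, diamond, bronze, silver → gold (repeats silver → gold → diamond → bronze).
So the next tuple is (43, gold).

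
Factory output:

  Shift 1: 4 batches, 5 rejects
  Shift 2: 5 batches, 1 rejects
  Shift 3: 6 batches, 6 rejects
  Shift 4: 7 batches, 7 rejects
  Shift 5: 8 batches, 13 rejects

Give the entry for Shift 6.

9 batches, 20 rejects

Batches: +1 each step; 4, 5, 6, 7, 8 → 9.
Rejects: each term is the sum of the two before it; 5, 1, 6, 7, 13 → 20.
So the next row is 9 batches, 20 rejects.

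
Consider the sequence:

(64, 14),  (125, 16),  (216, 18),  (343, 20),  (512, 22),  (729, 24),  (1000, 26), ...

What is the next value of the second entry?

28

First entry: perfect cubes: 4³, 5³, 6³, …; 64, 125, 216, 343, 512, 729, 1000 → 1331.
Second entry goes 14, 16, 18, 20, 22, 24, 26 → 28 (+2 each step).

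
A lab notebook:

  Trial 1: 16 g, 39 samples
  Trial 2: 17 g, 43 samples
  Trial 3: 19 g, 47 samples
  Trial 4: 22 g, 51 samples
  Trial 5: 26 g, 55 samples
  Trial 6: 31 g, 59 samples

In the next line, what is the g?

37

G goes 16, 17, 19, 22, 26, 31 → 37 (differences are 1, 2, 3, … (increasing by 1 each time)).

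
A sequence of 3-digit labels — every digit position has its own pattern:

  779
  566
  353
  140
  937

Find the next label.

First digit — −2 each step, mod 10: 7, 5, 3, 1, 9 → 7.
Second digit: 7, 6, 5, 4, 3 → 2 (−1 each step, mod 10).
Third digit: −3 each step, mod 10, so 9, 6, 3, 0, 7 → 4.
Putting it together: 724.

724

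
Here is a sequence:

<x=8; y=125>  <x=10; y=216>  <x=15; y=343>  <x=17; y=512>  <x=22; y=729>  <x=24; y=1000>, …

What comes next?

For the x, alternating steps +2, +5, +2, +5, …: 8, 10, 15, 17, 22, 24 → 29.
Y: perfect cubes: 5³, 6³, 7³, …; 125, 216, 343, 512, 729, 1000 → 1331.
Combining the parts gives <x=29; y=1331>.

<x=29; y=1331>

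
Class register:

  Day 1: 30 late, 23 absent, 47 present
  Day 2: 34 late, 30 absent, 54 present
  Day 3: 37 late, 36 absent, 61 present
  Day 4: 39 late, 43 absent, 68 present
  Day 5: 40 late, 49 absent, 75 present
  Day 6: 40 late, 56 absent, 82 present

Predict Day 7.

39 late, 62 absent, 89 present

Late: differences are 4, 3, 2, … (decreasing by 1 each time), so 30, 34, 37, 39, 40, 40 → 39.
Absent: alternating steps +7, +6, +7, +6, …, so 23, 30, 36, 43, 49, 56 → 62.
Present: +7 each step; 47, 54, 61, 68, 75, 82 → 89.
Putting it together: 39 late, 62 absent, 89 present.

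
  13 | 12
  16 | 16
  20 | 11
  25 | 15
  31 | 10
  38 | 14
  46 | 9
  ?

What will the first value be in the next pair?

First value goes 13, 16, 20, 25, 31, 38, 46 → 55 (differences are 3, 4, 5, … (increasing by 1 each time)).

55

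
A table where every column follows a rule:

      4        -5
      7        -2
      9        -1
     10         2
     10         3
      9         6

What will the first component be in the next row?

First component — differences are 3, 2, 1, … (decreasing by 1 each time): 4, 7, 9, 10, 10, 9 → 7.

7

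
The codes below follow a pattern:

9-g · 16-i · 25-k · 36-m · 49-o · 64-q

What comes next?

First component goes 9, 16, 25, 36, 49, 64 → 81 (perfect squares: 3², 4², 5², …).
Letter: g, i, k, m, o, q → s (letters move forward 2 places in the alphabet).
Combining the parts gives 81-s.

81-s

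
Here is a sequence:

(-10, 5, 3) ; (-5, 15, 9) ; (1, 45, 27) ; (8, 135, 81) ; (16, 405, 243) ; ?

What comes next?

(25, 1215, 729)

First coordinate: differences are 5, 6, 7, … (increasing by 1 each time), so -10, -5, 1, 8, 16 → 25.
For the second coordinate, ×3 each step: 5, 15, 45, 135, 405 → 1215.
Third coordinate: 3, 9, 27, 81, 243 → 729 (×3 each step).
So the next triple is (25, 1215, 729).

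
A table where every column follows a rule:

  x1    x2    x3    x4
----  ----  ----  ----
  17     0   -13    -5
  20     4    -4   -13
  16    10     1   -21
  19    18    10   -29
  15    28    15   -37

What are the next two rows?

18  40  24  -45; 14  54  29  -53

Column x1 — alternating steps +3, −4, +3, −4, …: 17, 20, 16, 19, 15 → 18 → 14.
Column x2: differences are 4, 6, 8, … (increasing by 2 each time); 0, 4, 10, 18, 28 → 40 → 54.
Column x3: alternating steps +9, +5, +9, +5, …, so -13, -4, 1, 10, 15 → 24 → 29.
Column x4 goes -5, -13, -21, -29, -37 → -45 → -53 (−8 each step).
Putting the parts together: 18  40  24  -45 and then 14  54  29  -53.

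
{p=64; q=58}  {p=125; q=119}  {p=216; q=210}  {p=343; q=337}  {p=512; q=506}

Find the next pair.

{p=729; q=723}

P goes 64, 125, 216, 343, 512 → 729 (perfect cubes: 4³, 5³, 6³, …).
Q — always 6 less than the p: 58, 119, 210, 337, 506 → 723.
So the next pair is {p=729; q=723}.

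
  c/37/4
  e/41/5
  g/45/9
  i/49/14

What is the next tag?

Letter — letters move forward 2 places in the alphabet: c, e, g, i → k.
Second component: +4 each step; 37, 41, 45, 49 → 53.
For the third component, each term is the sum of the two before it: 4, 5, 9, 14 → 23.
Putting it together: k/53/23.

k/53/23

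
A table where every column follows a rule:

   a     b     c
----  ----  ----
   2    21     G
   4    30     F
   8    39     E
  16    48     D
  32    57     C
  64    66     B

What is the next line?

Column a: ×2 each step; 2, 4, 8, 16, 32, 64 → 128.
Column b goes 21, 30, 39, 48, 57, 66 → 75 (+9 each step).
Column c: letters move back 1 place in the alphabet, so G, F, E, D, C, B → A.
Combining the parts gives 128  75  A.

128  75  A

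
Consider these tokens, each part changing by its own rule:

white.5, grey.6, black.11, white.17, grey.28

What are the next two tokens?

black.45 then white.73

Shade: white, grey, black, white, grey → black → white (repeats white → grey → black).
Second component: each term is the sum of the two before it, so 5, 6, 11, 17, 28 → 45 → 73.
So the next two tokens are black.45 and white.73.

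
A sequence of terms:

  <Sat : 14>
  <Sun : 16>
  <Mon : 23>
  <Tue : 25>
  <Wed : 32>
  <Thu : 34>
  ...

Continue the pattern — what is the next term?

For the day, runs through the weekdays Mon→Sun: Sat, Sun, Mon, Tue, Wed, Thu → Fri.
For the second component, alternating steps +2, +7, +2, +7, …: 14, 16, 23, 25, 32, 34 → 41.
Combining the parts gives <Fri : 41>.

<Fri : 41>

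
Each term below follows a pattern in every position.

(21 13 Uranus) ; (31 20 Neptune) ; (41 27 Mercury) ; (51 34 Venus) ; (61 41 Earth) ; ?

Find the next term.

First value: +10 each step, so 21, 31, 41, 51, 61 → 71.
Second value: +7 each step; 13, 20, 27, 34, 41 → 48.
Planet: runs through the planets Mercury→Neptune; Uranus, Neptune, Mercury, Venus, Earth → Mars.
Putting it together: (71 48 Mars).

(71 48 Mars)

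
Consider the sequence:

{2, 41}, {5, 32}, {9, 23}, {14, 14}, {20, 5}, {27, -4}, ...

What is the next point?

{35, -13}

First component goes 2, 5, 9, 14, 20, 27 → 35 (differences are 3, 4, 5, … (increasing by 1 each time)).
Second component — −9 each step: 41, 32, 23, 14, 5, -4 → -13.
Putting it together: {35, -13}.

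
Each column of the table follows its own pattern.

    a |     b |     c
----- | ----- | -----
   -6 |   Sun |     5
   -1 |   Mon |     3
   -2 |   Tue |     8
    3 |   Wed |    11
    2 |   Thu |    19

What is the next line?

7  Fri  30

Column a: alternating steps +5, −1, +5, −1, …, so -6, -1, -2, 3, 2 → 7.
Column b: Sun, Mon, Tue, Wed, Thu → Fri (runs through the weekdays Mon→Sun).
Column c: each term is the sum of the two before it, so 5, 3, 8, 11, 19 → 30.
Combining the parts gives 7  Fri  30.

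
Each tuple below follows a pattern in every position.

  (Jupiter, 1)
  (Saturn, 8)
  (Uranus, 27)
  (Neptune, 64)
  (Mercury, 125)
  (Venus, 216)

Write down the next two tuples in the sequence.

(Earth, 343), (Mars, 512)

For the planet, runs through the planets Mercury→Neptune: Jupiter, Saturn, Uranus, Neptune, Mercury, Venus → Earth → Mars.
Second component: perfect cubes: 1³, 2³, 3³, …; 1, 8, 27, 64, 125, 216 → 343 → 512.
Putting the parts together: (Earth, 343) and then (Mars, 512).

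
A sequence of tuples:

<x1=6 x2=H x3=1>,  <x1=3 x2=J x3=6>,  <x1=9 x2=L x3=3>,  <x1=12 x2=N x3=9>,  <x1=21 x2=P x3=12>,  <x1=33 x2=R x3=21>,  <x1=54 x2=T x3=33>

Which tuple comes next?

X1: each term is the sum of the two before it; 6, 3, 9, 12, 21, 33, 54 → 87.
X2: letters move forward 2 places in the alphabet, so H, J, L, N, P, R, T → V.
X3 goes 1, 6, 3, 9, 12, 21, 33 → 54 (always the previous value of the x1).
Putting it together: <x1=87 x2=V x3=54>.

<x1=87 x2=V x3=54>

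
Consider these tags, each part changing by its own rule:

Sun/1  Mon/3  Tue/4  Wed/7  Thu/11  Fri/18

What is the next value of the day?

For the day, runs through the weekdays Mon→Sun: Sun, Mon, Tue, Wed, Thu, Fri → Sat.
Second component: each term is the sum of the two before it; 1, 3, 4, 7, 11, 18 → 29.

Sat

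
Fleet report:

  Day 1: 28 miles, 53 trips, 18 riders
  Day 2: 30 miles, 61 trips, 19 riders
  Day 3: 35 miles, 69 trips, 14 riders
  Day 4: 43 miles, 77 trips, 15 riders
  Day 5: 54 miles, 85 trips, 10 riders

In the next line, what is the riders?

11

Riders: 18, 19, 14, 15, 10 → 11 (alternating steps +1, −5, +1, −5, …).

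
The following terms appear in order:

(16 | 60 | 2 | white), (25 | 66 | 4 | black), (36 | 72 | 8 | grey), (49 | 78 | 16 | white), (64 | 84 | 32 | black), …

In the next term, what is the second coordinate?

For the first coordinate, perfect squares: 4², 5², 6², …: 16, 25, 36, 49, 64 → 81.
For the second coordinate, +6 each step: 60, 66, 72, 78, 84 → 90.
For the third coordinate, ×2 each step: 2, 4, 8, 16, 32 → 64.
Shade — repeats white → black → grey: white, black, grey, white, black → grey.

90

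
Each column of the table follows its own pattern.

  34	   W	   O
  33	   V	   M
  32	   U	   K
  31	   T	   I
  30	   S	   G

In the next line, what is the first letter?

R

First letter — letters move back 1 place in the alphabet: W, V, U, T, S → R.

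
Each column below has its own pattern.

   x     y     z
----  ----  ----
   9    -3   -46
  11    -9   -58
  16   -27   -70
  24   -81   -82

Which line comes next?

35  -243  -94

Column x: differences are 2, 5, 8, … (increasing by 3 each time); 9, 11, 16, 24 → 35.
Column y goes -3, -9, -27, -81 → -243 (×3 each step).
Column z: −12 each step, so -46, -58, -70, -82 → -94.
Combining the parts gives 35  -243  -94.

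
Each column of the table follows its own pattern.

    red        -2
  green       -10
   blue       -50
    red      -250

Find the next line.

green  -1250

Colour: red, green, blue, red → green (repeats red → green → blue).
For the second component, ×5 each step: -2, -10, -50, -250 → -1250.
Putting it together: green  -1250.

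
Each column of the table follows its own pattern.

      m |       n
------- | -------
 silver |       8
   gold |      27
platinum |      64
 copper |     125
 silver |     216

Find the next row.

gold  343

Column m: repeats silver → gold → platinum → copper; silver, gold, platinum, copper, silver → gold.
For the column n, perfect cubes: 2³, 3³, 4³, …: 8, 27, 64, 125, 216 → 343.
So the next row is gold  343.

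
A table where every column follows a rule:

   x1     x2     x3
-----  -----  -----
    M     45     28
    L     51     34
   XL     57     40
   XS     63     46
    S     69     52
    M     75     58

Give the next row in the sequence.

L  81  64

Column x1: repeats M → L → XL → XS → S, so M, L, XL, XS, S, M → L.
Column x2: +6 each step, so 45, 51, 57, 63, 69, 75 → 81.
For the column x3, +6 each step: 28, 34, 40, 46, 52, 58 → 64.
So the next row is L  81  64.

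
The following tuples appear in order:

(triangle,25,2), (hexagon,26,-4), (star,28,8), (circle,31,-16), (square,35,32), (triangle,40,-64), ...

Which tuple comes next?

Shape goes triangle, hexagon, star, circle, square, triangle → hexagon (repeats triangle → hexagon → star → circle → square).
Second component: 25, 26, 28, 31, 35, 40 → 46 (differences are 1, 2, 3, … (increasing by 1 each time)).
Third component — ×(-2) each step: 2, -4, 8, -16, 32, -64 → 128.
So the next tuple is (hexagon,46,128).

(hexagon,46,128)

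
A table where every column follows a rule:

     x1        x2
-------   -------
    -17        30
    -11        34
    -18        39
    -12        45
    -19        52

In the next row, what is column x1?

-13

Column x1: alternating steps +6, −7, +6, −7, …; -17, -11, -18, -12, -19 → -13.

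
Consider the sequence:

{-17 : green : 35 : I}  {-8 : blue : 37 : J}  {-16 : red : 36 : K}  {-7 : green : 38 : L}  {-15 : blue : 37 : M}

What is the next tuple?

First slot goes -17, -8, -16, -7, -15 → -6 (alternating steps +9, −8, +9, −8, …).
Colour: repeats green → blue → red, so green, blue, red, green, blue → red.
Third slot — alternating steps +2, −1, +2, −1, …: 35, 37, 36, 38, 37 → 39.
For the letter, letters move forward 1 place in the alphabet: I, J, K, L, M → N.
So the next tuple is {-6 : red : 39 : N}.

{-6 : red : 39 : N}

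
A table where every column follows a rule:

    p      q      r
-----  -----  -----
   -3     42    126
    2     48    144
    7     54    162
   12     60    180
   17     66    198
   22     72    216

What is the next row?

For the column p, +5 each step: -3, 2, 7, 12, 17, 22 → 27.
For the column q, +6 each step: 42, 48, 54, 60, 66, 72 → 78.
Column r: 126, 144, 162, 180, 198, 216 → 234 (always 3 × the column q).
Putting it together: 27  78  234.

27  78  234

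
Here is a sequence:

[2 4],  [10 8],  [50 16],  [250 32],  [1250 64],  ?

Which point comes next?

First value: 2, 10, 50, 250, 1250 → 6250 (×5 each step).
Second value: ×2 each step, so 4, 8, 16, 32, 64 → 128.
Combining the parts gives [6250 128].

[6250 128]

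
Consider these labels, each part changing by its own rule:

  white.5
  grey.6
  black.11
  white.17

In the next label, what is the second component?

Second component: 5, 6, 11, 17 → 28 (each term is the sum of the two before it).

28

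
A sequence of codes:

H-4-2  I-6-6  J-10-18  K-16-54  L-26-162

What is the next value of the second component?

For the second component, each term is the sum of the two before it: 4, 6, 10, 16, 26 → 42.

42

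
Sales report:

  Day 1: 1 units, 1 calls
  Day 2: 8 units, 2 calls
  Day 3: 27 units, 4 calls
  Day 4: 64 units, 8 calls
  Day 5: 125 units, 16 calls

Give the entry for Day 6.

Units goes 1, 8, 27, 64, 125 → 216 (perfect cubes: 1³, 2³, 3³, …).
Calls: ×2 each step, so 1, 2, 4, 8, 16 → 32.
Putting it together: 216 units, 32 calls.

216 units, 32 calls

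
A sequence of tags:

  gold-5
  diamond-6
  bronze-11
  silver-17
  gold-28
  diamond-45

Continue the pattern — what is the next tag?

bronze-73

Rank: repeats gold → diamond → bronze → silver, so gold, diamond, bronze, silver, gold, diamond → bronze.
Second component: 5, 6, 11, 17, 28, 45 → 73 (each term is the sum of the two before it).
Putting it together: bronze-73.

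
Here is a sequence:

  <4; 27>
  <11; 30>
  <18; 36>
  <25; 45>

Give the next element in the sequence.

First coordinate: +7 each step, so 4, 11, 18, 25 → 32.
For the second coordinate, differences are 3, 6, 9, … (increasing by 3 each time): 27, 30, 36, 45 → 57.
Putting it together: <32; 57>.

<32; 57>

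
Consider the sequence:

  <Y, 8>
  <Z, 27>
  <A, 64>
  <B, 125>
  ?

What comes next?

Letter: letters move forward 1 place in the alphabet, wrapping Z→A, so Y, Z, A, B → C.
Second component: perfect cubes: 2³, 3³, 4³, …; 8, 27, 64, 125 → 216.
Combining the parts gives <C, 216>.

<C, 216>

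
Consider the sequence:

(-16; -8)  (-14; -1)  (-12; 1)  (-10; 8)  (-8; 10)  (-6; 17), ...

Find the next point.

First part: -16, -14, -12, -10, -8, -6 → -4 (+2 each step).
Second part goes -8, -1, 1, 8, 10, 17 → 19 (alternating steps +7, +2, +7, +2, …).
So the next point is (-4; 19).

(-4; 19)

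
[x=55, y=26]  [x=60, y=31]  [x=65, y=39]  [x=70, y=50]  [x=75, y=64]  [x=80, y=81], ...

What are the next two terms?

[x=85, y=101], [x=90, y=124]

For the x, +5 each step: 55, 60, 65, 70, 75, 80 → 85 → 90.
For the y, differences are 5, 8, 11, … (increasing by 3 each time): 26, 31, 39, 50, 64, 81 → 101 → 124.
So the next two terms are [x=85, y=101] and [x=90, y=124].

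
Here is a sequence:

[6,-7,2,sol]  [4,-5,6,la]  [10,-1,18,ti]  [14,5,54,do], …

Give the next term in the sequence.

First entry: 6, 4, 10, 14 → 24 (each term is the sum of the two before it).
Second entry: -7, -5, -1, 5 → 13 (differences are 2, 4, 6, … (increasing by 2 each time)).
Third entry: 2, 6, 18, 54 → 162 (×3 each step).
For the note, runs through the solfège scale do→ti: sol, la, ti, do → re.
Combining the parts gives [24,13,162,re].

[24,13,162,re]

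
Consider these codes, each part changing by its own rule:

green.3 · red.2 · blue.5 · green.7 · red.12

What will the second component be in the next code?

For the second component, each term is the sum of the two before it: 3, 2, 5, 7, 12 → 19.

19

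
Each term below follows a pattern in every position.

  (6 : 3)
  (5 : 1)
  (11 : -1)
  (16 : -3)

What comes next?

(27 : -5)

First entry: 6, 5, 11, 16 → 27 (each term is the sum of the two before it).
Second entry: −2 each step; 3, 1, -1, -3 → -5.
Combining the parts gives (27 : -5).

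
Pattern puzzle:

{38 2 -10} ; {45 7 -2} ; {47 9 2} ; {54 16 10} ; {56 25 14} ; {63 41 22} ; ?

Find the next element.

{65 66 26}

First slot: alternating steps +7, +2, +7, +2, …; 38, 45, 47, 54, 56, 63 → 65.
Second slot goes 2, 7, 9, 16, 25, 41 → 66 (each term is the sum of the two before it).
Third slot: alternating steps +8, +4, +8, +4, …, so -10, -2, 2, 10, 14, 22 → 26.
Combining the parts gives {65 66 26}.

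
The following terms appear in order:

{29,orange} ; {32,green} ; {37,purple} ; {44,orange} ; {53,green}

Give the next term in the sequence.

{64,purple}

First part: 29, 32, 37, 44, 53 → 64 (differences are 3, 5, 7, … (increasing by 2 each time)).
For the colour, repeats orange → green → purple: orange, green, purple, orange, green → purple.
Putting it together: {64,purple}.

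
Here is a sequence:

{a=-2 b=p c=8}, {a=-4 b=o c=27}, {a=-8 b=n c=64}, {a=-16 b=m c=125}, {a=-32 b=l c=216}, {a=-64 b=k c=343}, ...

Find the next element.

{a=-128 b=j c=512}

A: ×2 each step; -2, -4, -8, -16, -32, -64 → -128.
B: letters move back 1 place in the alphabet; p, o, n, m, l, k → j.
For the c, perfect cubes: 2³, 3³, 4³, …: 8, 27, 64, 125, 216, 343 → 512.
Putting it together: {a=-128 b=j c=512}.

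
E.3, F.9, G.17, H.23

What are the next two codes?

For the letter, letters move forward 1 place in the alphabet: E, F, G, H → I → J.
For the second component, alternating steps +6, +8, +6, +8, …: 3, 9, 17, 23 → 31 → 37.
So the next two codes are I.31 and J.37.

I.31, J.37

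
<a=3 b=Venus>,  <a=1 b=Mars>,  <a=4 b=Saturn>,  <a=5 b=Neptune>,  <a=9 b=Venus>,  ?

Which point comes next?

<a=14 b=Mars>

A goes 3, 1, 4, 5, 9 → 14 (each term is the sum of the two before it).
B — repeats Venus → Mars → Saturn → Neptune: Venus, Mars, Saturn, Neptune, Venus → Mars.
Putting it together: <a=14 b=Mars>.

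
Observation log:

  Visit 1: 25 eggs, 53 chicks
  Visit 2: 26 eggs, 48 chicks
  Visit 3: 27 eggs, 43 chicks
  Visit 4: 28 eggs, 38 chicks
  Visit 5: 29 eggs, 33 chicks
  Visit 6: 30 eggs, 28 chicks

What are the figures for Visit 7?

For the eggs, +1 each step: 25, 26, 27, 28, 29, 30 → 31.
For the chicks, −5 each step: 53, 48, 43, 38, 33, 28 → 23.
Combining the parts gives 31 eggs, 23 chicks.

31 eggs, 23 chicks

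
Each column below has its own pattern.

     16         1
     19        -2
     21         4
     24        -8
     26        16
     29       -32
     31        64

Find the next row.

34  -128

First component: 16, 19, 21, 24, 26, 29, 31 → 34 (alternating steps +3, +2, +3, +2, …).
Second component goes 1, -2, 4, -8, 16, -32, 64 → -128 (×(-2) each step).
Putting it together: 34  -128.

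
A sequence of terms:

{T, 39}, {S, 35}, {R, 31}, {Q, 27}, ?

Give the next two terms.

{P, 23}, {O, 19}

Letter: letters move back 1 place in the alphabet; T, S, R, Q → P → O.
Second entry: −4 each step, so 39, 35, 31, 27 → 23 → 19.
Putting the parts together: {P, 23} and then {O, 19}.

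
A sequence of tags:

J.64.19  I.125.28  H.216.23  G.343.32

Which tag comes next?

Letter: letters move back 1 place in the alphabet; J, I, H, G → F.
Second component: 64, 125, 216, 343 → 512 (perfect cubes: 4³, 5³, 6³, …).
For the third component, alternating steps +9, −5, +9, −5, …: 19, 28, 23, 32 → 27.
So the next tag is F.512.27.

F.512.27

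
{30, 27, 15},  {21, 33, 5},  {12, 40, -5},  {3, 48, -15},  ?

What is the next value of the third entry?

Third entry: 15, 5, -5, -15 → -25 (−10 each step).

-25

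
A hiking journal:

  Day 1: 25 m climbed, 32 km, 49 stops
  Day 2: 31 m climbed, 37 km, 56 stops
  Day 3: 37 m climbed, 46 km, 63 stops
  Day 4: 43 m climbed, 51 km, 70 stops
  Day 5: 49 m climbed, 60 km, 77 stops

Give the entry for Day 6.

M climbed goes 25, 31, 37, 43, 49 → 55 (+6 each step).
Km goes 32, 37, 46, 51, 60 → 65 (alternating steps +5, +9, +5, +9, …).
For the stops, +7 each step: 49, 56, 63, 70, 77 → 84.
Combining the parts gives 55 m climbed, 65 km, 84 stops.

55 m climbed, 65 km, 84 stops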